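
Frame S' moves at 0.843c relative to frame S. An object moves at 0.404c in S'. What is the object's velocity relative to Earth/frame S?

u = (u' + v)/(1 + u'v/c²)
Numerator: 0.404 + 0.843 = 1.247
Denominator: 1 + 0.340572 = 1.340572
u = 1.247/1.340572 = 0.9302c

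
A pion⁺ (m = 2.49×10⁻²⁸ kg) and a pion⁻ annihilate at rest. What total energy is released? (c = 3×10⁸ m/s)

Both particles have the same rest mass, so total mass = 2m
E = 2m·c² = 2 × 2.49×10⁻²⁸ × (3×10⁸)²
= 2 × 2.49×10⁻²⁸ × 9×10¹⁶
= 4.482×10⁻¹¹ J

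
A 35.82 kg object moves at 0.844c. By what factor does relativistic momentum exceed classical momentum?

p_rel = γmv, p_class = mv
Ratio = γ = 1/√(1 - 0.844²) = 1.864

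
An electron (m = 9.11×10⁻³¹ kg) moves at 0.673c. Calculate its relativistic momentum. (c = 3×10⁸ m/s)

γ = 1/√(1 - 0.673²) = 1.352
v = 0.673 × 3×10⁸ = 2.019×10⁸ m/s
p = γmv = 1.352 × 9.11×10⁻³¹ × 2.019×10⁸ = 2.487×10⁻²² kg·m/s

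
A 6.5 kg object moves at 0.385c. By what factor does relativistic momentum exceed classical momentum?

p_rel = γmv, p_class = mv
Ratio = γ = 1/√(1 - 0.385²) = 1.084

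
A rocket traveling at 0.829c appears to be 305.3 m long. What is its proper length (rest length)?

Contracted length L = 305.3 m
γ = 1/√(1 - 0.829²) = 1.788
L₀ = γL = 1.788 × 305.3 = 545.9 m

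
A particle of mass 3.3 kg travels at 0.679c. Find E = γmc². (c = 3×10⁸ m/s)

γ = 1/√(1 - 0.679²) = 1.36214
mc² = 3.3 × (3×10⁸)² = 2.970×10¹⁷ J
E = γmc² = 1.36214 × 2.970×10¹⁷ = 4.046×10¹⁷ J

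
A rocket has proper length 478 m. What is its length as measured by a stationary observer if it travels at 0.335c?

Proper length L₀ = 478 m
γ = 1/√(1 - 0.335²) = 1.0613
L = L₀/γ = 478/1.0613 = 450.4 m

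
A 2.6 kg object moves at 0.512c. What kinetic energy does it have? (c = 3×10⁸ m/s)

γ = 1/√(1 - 0.512²) = 1.16416
γ - 1 = 0.16416
KE = (γ-1)mc² = 0.16416 × 2.6 × (3×10⁸)² = 3.841×10¹⁶ J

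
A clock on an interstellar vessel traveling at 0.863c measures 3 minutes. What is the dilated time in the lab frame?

Proper time Δt₀ = 3 minutes
γ = 1/√(1 - 0.863²) = 1.9794
Δt = γΔt₀ = 1.9794 × 3 = 5.938 minutes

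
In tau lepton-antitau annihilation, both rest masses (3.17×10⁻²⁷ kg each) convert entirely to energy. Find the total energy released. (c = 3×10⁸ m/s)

Both particles have the same rest mass, so total mass = 2m
E = 2m·c² = 2 × 3.17×10⁻²⁷ × (3×10⁸)²
= 2 × 3.17×10⁻²⁷ × 9×10¹⁶
= 5.706×10⁻¹⁰ J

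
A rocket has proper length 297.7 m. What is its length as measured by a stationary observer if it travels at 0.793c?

Proper length L₀ = 297.7 m
γ = 1/√(1 - 0.793²) = 1.641
L = L₀/γ = 297.7/1.641 = 181.4 m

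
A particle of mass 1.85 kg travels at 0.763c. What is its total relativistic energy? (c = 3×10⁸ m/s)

γ = 1/√(1 - 0.763²) = 1.547
mc² = 1.85 × (3×10⁸)² = 1.665×10¹⁷ J
E = γmc² = 1.547 × 1.665×10¹⁷ = 2.576×10¹⁷ J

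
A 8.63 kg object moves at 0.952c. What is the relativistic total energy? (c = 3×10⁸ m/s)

γ = 1/√(1 - 0.952²) = 3.267
mc² = 8.63 × (3×10⁸)² = 7.767×10¹⁷ J
E = γmc² = 3.267 × 7.767×10¹⁷ = 2.537×10¹⁸ J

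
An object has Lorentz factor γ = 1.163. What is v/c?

From γ = 1/√(1 - v²/c²):
1/γ² = 1/1.163² = 0.7393
v²/c² = 1 - 0.7393 = 0.2607
v/c = √(0.2607) = 0.5106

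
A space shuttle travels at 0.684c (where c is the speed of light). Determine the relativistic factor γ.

v/c = 0.684, so (v/c)² = 0.467856
1 - (v/c)² = 0.532144
γ = 1/√(0.532144) = 1.371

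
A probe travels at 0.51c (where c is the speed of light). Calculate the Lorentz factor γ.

v/c = 0.51, so (v/c)² = 0.2601
1 - (v/c)² = 0.7399
γ = 1/√(0.7399) = 1.163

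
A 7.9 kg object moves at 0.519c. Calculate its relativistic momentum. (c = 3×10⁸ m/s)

γ = 1/√(1 - 0.519²) = 1.170
v = 0.519 × 3×10⁸ = 1.557×10⁸ m/s
p = γmv = 1.170 × 7.9 × 1.557×10⁸ = 1.439×10⁹ kg·m/s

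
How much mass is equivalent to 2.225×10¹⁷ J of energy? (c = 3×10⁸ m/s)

From E = mc², we get m = E/c²
c² = (3×10⁸)² = 9×10¹⁶ m²/s²
m = 2.225×10¹⁷ / 9×10¹⁶ = 2.472 kg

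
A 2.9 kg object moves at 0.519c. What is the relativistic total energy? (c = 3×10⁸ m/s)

γ = 1/√(1 - 0.519²) = 1.1699
mc² = 2.9 × (3×10⁸)² = 2.610×10¹⁷ J
E = γmc² = 1.1699 × 2.610×10¹⁷ = 3.053×10¹⁷ J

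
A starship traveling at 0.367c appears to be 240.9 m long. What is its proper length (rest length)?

Contracted length L = 240.9 m
γ = 1/√(1 - 0.367²) = 1.075
L₀ = γL = 1.075 × 240.9 = 259.0 m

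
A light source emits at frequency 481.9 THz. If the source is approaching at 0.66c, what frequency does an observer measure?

β = v/c = 0.66
(1+β)/(1-β) = 1.66/0.34 = 4.882
Doppler factor = √(4.882) = 2.210
f_obs = 481.9 × 2.210 = 1065 THz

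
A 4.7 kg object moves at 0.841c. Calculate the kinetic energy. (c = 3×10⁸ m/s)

γ = 1/√(1 - 0.841²) = 1.8483
γ - 1 = 0.8483
KE = (γ-1)mc² = 0.8483 × 4.7 × (3×10⁸)² = 3.588×10¹⁷ J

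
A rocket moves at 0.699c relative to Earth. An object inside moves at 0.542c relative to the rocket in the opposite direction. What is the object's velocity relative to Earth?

Object's velocity in rocket frame is u' = -0.542c
u = (u' + v)/(1 + u'v/c²) = (v - 0.542)/(1 - 0.542·v/c²)
Numerator: 0.699 - 0.542 = 0.157
Denominator: 1 - 0.378858 = 0.621142
u = 0.157/0.621142 = 0.2528c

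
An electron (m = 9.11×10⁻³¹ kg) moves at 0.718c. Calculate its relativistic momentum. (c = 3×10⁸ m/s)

γ = 1/√(1 - 0.718²) = 1.4367
v = 0.718 × 3×10⁸ = 2.154×10⁸ m/s
p = γmv = 1.4367 × 9.11×10⁻³¹ × 2.154×10⁸ = 2.819×10⁻²² kg·m/s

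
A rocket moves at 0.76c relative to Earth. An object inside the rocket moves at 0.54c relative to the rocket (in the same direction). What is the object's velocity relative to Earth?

u = (u' + v)/(1 + u'v/c²)
Numerator: 0.54 + 0.76 = 1.3
Denominator: 1 + 0.4104 = 1.4104
u = 1.3/1.4104 = 0.9217c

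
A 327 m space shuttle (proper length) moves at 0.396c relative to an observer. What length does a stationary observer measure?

Proper length L₀ = 327 m
γ = 1/√(1 - 0.396²) = 1.089
L = L₀/γ = 327/1.089 = 300.3 m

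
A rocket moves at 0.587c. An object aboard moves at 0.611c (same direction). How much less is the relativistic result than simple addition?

Classical: u' + v = 0.611 + 0.587 = 1.198c
Relativistic: u = (0.611 + 0.587)/(1 + 0.358657) = 1.198/1.358657 = 0.8818c
Difference: 1.198 - 0.8818 = 0.3162c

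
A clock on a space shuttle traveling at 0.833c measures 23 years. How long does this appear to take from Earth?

Proper time Δt₀ = 23 years
γ = 1/√(1 - 0.833²) = 1.8074
Δt = γΔt₀ = 1.8074 × 23 = 41.57 years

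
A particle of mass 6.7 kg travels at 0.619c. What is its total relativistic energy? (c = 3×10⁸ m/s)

γ = 1/√(1 - 0.619²) = 1.2733
mc² = 6.7 × (3×10⁸)² = 6.030×10¹⁷ J
E = γmc² = 1.2733 × 6.030×10¹⁷ = 7.678×10¹⁷ J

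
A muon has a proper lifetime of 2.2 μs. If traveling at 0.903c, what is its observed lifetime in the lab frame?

Proper lifetime τ₀ = 2.2 μs
γ = 1/√(1 - 0.903²) = 2.3275
τ = γτ₀ = 2.3275 × 2.2 μs = 5.121 μs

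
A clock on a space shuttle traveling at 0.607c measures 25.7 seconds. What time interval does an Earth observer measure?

Proper time Δt₀ = 25.7 seconds
γ = 1/√(1 - 0.607²) = 1.2583
Δt = γΔt₀ = 1.2583 × 25.7 = 32.34 seconds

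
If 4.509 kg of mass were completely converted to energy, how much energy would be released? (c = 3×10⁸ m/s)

Using E = mc²:
c² = (3×10⁸)² = 9×10¹⁶ m²/s²
E = 4.509 × 9×10¹⁶ = 4.058×10¹⁷ J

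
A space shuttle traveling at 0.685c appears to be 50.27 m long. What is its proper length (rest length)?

Contracted length L = 50.27 m
γ = 1/√(1 - 0.685²) = 1.3726
L₀ = γL = 1.3726 × 50.27 = 69.00 m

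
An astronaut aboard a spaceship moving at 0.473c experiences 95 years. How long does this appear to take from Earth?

Proper time Δt₀ = 95 years
γ = 1/√(1 - 0.473²) = 1.135
Δt = γΔt₀ = 1.135 × 95 = 107.8 years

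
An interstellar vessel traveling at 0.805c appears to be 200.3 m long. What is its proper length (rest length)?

Contracted length L = 200.3 m
γ = 1/√(1 - 0.805²) = 1.6856
L₀ = γL = 1.6856 × 200.3 = 337.6 m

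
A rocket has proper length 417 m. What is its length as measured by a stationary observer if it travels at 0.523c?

Proper length L₀ = 417 m
γ = 1/√(1 - 0.523²) = 1.1733
L = L₀/γ = 417/1.1733 = 355.4 m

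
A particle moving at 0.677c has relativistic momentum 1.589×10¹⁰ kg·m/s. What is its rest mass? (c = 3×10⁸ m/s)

γ = 1/√(1 - 0.677²) = 1.3587
v = 0.677 × 3×10⁸ = 2.031×10⁸ m/s
m = p/(γv) = 1.589×10¹⁰/(1.3587 × 2.031×10⁸) = 57.58 kg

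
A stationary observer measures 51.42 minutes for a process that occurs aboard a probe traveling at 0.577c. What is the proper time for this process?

Dilated time Δt = 51.42 minutes
γ = 1/√(1 - 0.577²) = 1.2244
Δt₀ = Δt/γ = 51.42/1.2244 = 42.00 minutes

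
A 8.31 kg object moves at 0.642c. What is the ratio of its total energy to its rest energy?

E = γmc², E₀ = mc²
E/E₀ = γ = 1/√(1 - 0.642²) = 1.304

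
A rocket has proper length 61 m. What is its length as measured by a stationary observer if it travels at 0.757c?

Proper length L₀ = 61 m
γ = 1/√(1 - 0.757²) = 1.5304
L = L₀/γ = 61/1.5304 = 39.86 m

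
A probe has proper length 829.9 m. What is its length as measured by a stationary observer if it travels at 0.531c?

Proper length L₀ = 829.9 m
γ = 1/√(1 - 0.531²) = 1.1801
L = L₀/γ = 829.9/1.1801 = 703.2 m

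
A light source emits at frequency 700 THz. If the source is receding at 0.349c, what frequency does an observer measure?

β = v/c = 0.349
(1-β)/(1+β) = 0.651/1.349 = 0.4826
Doppler factor = √(0.4826) = 0.6947
f_obs = 700 × 0.6947 = 486.3 THz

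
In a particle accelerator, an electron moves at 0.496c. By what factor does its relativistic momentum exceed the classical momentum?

p_rel = γmv, p_class = mv
Ratio = γ = 1/√(1 - 0.496²)
= 1/√(0.753984) = 1.152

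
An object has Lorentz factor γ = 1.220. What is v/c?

From γ = 1/√(1 - v²/c²):
1/γ² = 1/1.220² = 0.6719
v²/c² = 1 - 0.6719 = 0.3281
v/c = √(0.3281) = 0.5728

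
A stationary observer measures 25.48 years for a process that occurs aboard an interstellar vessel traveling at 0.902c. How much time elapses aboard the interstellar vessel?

Dilated time Δt = 25.48 years
γ = 1/√(1 - 0.902²) = 2.316
Δt₀ = Δt/γ = 25.48/2.316 = 11.00 years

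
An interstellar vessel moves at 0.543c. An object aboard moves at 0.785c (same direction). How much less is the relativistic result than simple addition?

Classical: u' + v = 0.785 + 0.543 = 1.328c
Relativistic: u = (0.785 + 0.543)/(1 + 0.426255) = 1.328/1.426255 = 0.9311c
Difference: 1.328 - 0.9311 = 0.3969c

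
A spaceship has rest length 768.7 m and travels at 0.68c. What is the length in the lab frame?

Proper length L₀ = 768.7 m
γ = 1/√(1 - 0.68²) = 1.364
L = L₀/γ = 768.7/1.364 = 563.6 m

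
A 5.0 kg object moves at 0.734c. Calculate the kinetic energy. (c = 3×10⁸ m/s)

γ = 1/√(1 - 0.734²) = 1.4724
γ - 1 = 0.4724
KE = (γ-1)mc² = 0.4724 × 5.0 × (3×10⁸)² = 2.126×10¹⁷ J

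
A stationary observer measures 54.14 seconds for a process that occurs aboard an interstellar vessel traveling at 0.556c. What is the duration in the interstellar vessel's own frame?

Dilated time Δt = 54.14 seconds
γ = 1/√(1 - 0.556²) = 1.203
Δt₀ = Δt/γ = 54.14/1.203 = 45.00 seconds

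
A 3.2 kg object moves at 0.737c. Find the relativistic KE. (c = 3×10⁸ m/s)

γ = 1/√(1 - 0.737²) = 1.4795
γ - 1 = 0.4795
KE = (γ-1)mc² = 0.4795 × 3.2 × (3×10⁸)² = 1.381×10¹⁷ J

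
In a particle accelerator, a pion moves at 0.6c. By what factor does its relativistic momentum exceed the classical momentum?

p_rel = γmv, p_class = mv
Ratio = γ = 1/√(1 - 0.6²)
= 1/√(0.64) = 1.250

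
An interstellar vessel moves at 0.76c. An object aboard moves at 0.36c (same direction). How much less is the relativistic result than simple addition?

Classical: u' + v = 0.36 + 0.76 = 1.12c
Relativistic: u = (0.36 + 0.76)/(1 + 0.2736) = 1.12/1.2736 = 0.8794c
Difference: 1.12 - 0.8794 = 0.2406c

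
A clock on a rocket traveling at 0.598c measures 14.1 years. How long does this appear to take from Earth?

Proper time Δt₀ = 14.1 years
γ = 1/√(1 - 0.598²) = 1.2477
Δt = γΔt₀ = 1.2477 × 14.1 = 17.59 years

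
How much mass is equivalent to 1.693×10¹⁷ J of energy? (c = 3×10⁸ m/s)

From E = mc², we get m = E/c²
c² = (3×10⁸)² = 9×10¹⁶ m²/s²
m = 1.693×10¹⁷ / 9×10¹⁶ = 1.881 kg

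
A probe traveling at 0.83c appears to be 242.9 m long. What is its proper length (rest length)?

Contracted length L = 242.9 m
γ = 1/√(1 - 0.83²) = 1.793
L₀ = γL = 1.793 × 242.9 = 435.5 m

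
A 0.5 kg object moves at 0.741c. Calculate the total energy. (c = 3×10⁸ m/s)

γ = 1/√(1 - 0.741²) = 1.489
mc² = 0.5 × (3×10⁸)² = 4.500×10¹⁶ J
E = γmc² = 1.489 × 4.500×10¹⁶ = 6.701×10¹⁶ J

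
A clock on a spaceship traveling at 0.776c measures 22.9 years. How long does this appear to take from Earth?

Proper time Δt₀ = 22.9 years
γ = 1/√(1 - 0.776²) = 1.5855
Δt = γΔt₀ = 1.5855 × 22.9 = 36.31 years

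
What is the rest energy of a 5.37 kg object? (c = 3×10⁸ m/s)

c² = (3×10⁸)² = 9.000×10¹⁶ m²/s²
E₀ = mc² = 5.37 × 9.000×10¹⁶ = 4.833×10¹⁷ J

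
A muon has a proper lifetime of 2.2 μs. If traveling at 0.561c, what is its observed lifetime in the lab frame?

Proper lifetime τ₀ = 2.2 μs
γ = 1/√(1 - 0.561²) = 1.208
τ = γτ₀ = 1.208 × 2.2 μs = 2.658 μs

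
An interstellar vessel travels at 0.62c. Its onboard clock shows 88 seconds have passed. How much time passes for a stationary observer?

Proper time Δt₀ = 88 seconds
γ = 1/√(1 - 0.62²) = 1.275
Δt = γΔt₀ = 1.275 × 88 = 112.2 seconds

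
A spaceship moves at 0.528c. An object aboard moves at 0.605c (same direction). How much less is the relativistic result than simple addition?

Classical: u' + v = 0.605 + 0.528 = 1.133c
Relativistic: u = (0.605 + 0.528)/(1 + 0.31944) = 1.133/1.31944 = 0.8587c
Difference: 1.133 - 0.8587 = 0.2743c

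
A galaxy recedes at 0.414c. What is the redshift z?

β = 0.414
(1+β)/(1-β) = 1.414/0.586 = 2.413
√(2.413) = 1.5534
z = 1.5534 - 1 = 0.5534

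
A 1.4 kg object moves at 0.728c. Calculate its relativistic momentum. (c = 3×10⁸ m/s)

γ = 1/√(1 - 0.728²) = 1.4586
v = 0.728 × 3×10⁸ = 2.184×10⁸ m/s
p = γmv = 1.4586 × 1.4 × 2.184×10⁸ = 4.460×10⁸ kg·m/s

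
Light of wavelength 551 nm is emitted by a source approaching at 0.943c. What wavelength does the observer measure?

β = 0.943
Wavelength Doppler factor = √(0.057/1.943) = √(0.029336) = 0.171278
λ_obs = 551 × 0.171278 = 94.37 nm (blueshift)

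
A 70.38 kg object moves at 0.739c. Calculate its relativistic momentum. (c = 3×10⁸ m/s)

γ = 1/√(1 - 0.739²) = 1.484
v = 0.739 × 3×10⁸ = 2.217×10⁸ m/s
p = γmv = 1.484 × 70.38 × 2.217×10⁸ = 2.316×10¹⁰ kg·m/s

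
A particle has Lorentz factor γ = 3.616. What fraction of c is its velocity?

From γ = 1/√(1 - v²/c²):
1/γ² = 1/3.616² = 0.07648
v²/c² = 1 - 0.07648 = 0.9235
v/c = √(0.9235) = 0.9610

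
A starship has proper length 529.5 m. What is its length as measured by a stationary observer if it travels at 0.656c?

Proper length L₀ = 529.5 m
γ = 1/√(1 - 0.656²) = 1.325
L = L₀/γ = 529.5/1.325 = 399.6 m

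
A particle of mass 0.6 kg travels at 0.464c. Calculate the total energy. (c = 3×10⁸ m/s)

γ = 1/√(1 - 0.464²) = 1.1289
mc² = 0.6 × (3×10⁸)² = 5.400×10¹⁶ J
E = γmc² = 1.1289 × 5.400×10¹⁶ = 6.096×10¹⁶ J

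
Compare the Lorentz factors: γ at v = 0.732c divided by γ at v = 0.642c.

γ₁ = 1/√(1 - 0.732²) = 1.4678
γ₂ = 1/√(1 - 0.642²) = 1.3043
γ₁/γ₂ = 1.4678/1.3043 = 1.125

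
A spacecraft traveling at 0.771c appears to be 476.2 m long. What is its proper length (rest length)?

Contracted length L = 476.2 m
γ = 1/√(1 - 0.771²) = 1.5703
L₀ = γL = 1.5703 × 476.2 = 747.8 m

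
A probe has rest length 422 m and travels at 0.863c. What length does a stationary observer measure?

Proper length L₀ = 422 m
γ = 1/√(1 - 0.863²) = 1.979
L = L₀/γ = 422/1.979 = 213.2 m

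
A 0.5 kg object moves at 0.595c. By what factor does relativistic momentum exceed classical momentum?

p_rel = γmv, p_class = mv
Ratio = γ = 1/√(1 - 0.595²) = 1.244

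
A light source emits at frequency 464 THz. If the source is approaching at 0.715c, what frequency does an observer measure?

β = v/c = 0.715
(1+β)/(1-β) = 1.715/0.285 = 6.018
Doppler factor = √(6.018) = 2.453
f_obs = 464 × 2.453 = 1138 THz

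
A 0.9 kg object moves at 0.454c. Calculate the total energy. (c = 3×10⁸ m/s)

γ = 1/√(1 - 0.454²) = 1.1223
mc² = 0.9 × (3×10⁸)² = 8.100×10¹⁶ J
E = γmc² = 1.1223 × 8.100×10¹⁶ = 9.091×10¹⁶ J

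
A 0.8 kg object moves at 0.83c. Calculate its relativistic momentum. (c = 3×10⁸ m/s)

γ = 1/√(1 - 0.83²) = 1.7929
v = 0.83 × 3×10⁸ = 2.490×10⁸ m/s
p = γmv = 1.7929 × 0.8 × 2.490×10⁸ = 3.571×10⁸ kg·m/s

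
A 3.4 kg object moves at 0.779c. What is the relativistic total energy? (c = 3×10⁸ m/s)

γ = 1/√(1 - 0.779²) = 1.5948
mc² = 3.4 × (3×10⁸)² = 3.060×10¹⁷ J
E = γmc² = 1.5948 × 3.060×10¹⁷ = 4.880×10¹⁷ J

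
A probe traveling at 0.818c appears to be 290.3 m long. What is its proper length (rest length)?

Contracted length L = 290.3 m
γ = 1/√(1 - 0.818²) = 1.7385
L₀ = γL = 1.7385 × 290.3 = 504.7 m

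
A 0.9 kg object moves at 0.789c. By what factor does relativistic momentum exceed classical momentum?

p_rel = γmv, p_class = mv
Ratio = γ = 1/√(1 - 0.789²) = 1.628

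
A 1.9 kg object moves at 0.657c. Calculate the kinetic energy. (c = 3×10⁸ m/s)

γ = 1/√(1 - 0.657²) = 1.32645
γ - 1 = 0.32645
KE = (γ-1)mc² = 0.32645 × 1.9 × (3×10⁸)² = 5.582×10¹⁶ J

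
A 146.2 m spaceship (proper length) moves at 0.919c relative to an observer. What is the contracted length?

Proper length L₀ = 146.2 m
γ = 1/√(1 - 0.919²) = 2.5364
L = L₀/γ = 146.2/2.5364 = 57.64 m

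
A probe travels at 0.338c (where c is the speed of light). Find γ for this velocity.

v/c = 0.338, so (v/c)² = 0.114244
1 - (v/c)² = 0.885756
γ = 1/√(0.885756) = 1.063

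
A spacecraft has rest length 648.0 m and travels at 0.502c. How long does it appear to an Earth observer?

Proper length L₀ = 648.0 m
γ = 1/√(1 - 0.502²) = 1.15625
L = L₀/γ = 648.0/1.15625 = 560.4 m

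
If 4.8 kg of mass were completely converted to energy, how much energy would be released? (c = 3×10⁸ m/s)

Using E = mc²:
c² = (3×10⁸)² = 9×10¹⁶ m²/s²
E = 4.8 × 9×10¹⁶ = 4.320×10¹⁷ J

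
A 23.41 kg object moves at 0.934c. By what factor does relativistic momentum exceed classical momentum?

p_rel = γmv, p_class = mv
Ratio = γ = 1/√(1 - 0.934²) = 2.799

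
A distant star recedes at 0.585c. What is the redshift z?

β = 0.585
(1+β)/(1-β) = 1.585/0.415 = 3.8193
√(3.8193) = 1.9543
z = 1.9543 - 1 = 0.9543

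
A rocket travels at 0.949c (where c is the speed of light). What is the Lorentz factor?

v/c = 0.949, so (v/c)² = 0.900601
1 - (v/c)² = 0.099399
γ = 1/√(0.099399) = 3.172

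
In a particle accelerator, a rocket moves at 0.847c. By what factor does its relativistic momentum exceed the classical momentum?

p_rel = γmv, p_class = mv
Ratio = γ = 1/√(1 - 0.847²)
= 1/√(0.282591) = 1.881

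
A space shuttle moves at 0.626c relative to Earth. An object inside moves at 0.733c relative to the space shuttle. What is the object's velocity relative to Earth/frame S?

u = (u' + v)/(1 + u'v/c²)
Numerator: 0.733 + 0.626 = 1.359
Denominator: 1 + 0.458858 = 1.458858
u = 1.359/1.458858 = 0.9316c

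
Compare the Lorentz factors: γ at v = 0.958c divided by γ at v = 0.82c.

γ₁ = 1/√(1 - 0.958²) = 3.487
γ₂ = 1/√(1 - 0.82²) = 1.747
γ₁/γ₂ = 3.487/1.747 = 1.996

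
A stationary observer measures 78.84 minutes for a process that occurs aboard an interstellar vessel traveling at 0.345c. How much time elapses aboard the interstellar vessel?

Dilated time Δt = 78.84 minutes
γ = 1/√(1 - 0.345²) = 1.0654
Δt₀ = Δt/γ = 78.84/1.0654 = 74.00 minutes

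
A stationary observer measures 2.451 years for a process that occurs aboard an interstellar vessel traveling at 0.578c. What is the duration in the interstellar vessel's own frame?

Dilated time Δt = 2.451 years
γ = 1/√(1 - 0.578²) = 1.2254
Δt₀ = Δt/γ = 2.451/1.2254 = 2.000 years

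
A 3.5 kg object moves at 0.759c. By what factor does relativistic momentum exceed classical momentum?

p_rel = γmv, p_class = mv
Ratio = γ = 1/√(1 - 0.759²) = 1.536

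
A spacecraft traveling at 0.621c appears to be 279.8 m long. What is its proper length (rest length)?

Contracted length L = 279.8 m
γ = 1/√(1 - 0.621²) = 1.276
L₀ = γL = 1.276 × 279.8 = 357.0 m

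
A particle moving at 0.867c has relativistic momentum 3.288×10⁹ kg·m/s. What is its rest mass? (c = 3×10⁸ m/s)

γ = 1/√(1 - 0.867²) = 2.007
v = 0.867 × 3×10⁸ = 2.601×10⁸ m/s
m = p/(γv) = 3.288×10⁹/(2.007 × 2.601×10⁸) = 6.299 kg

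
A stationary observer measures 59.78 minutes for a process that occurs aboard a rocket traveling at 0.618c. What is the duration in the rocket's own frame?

Dilated time Δt = 59.78 minutes
γ = 1/√(1 - 0.618²) = 1.272
Δt₀ = Δt/γ = 59.78/1.272 = 47.00 minutes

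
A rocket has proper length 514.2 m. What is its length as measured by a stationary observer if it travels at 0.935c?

Proper length L₀ = 514.2 m
γ = 1/√(1 - 0.935²) = 2.8197
L = L₀/γ = 514.2/2.8197 = 182.4 m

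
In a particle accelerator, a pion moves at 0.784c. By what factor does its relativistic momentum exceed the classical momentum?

p_rel = γmv, p_class = mv
Ratio = γ = 1/√(1 - 0.784²)
= 1/√(0.385344) = 1.611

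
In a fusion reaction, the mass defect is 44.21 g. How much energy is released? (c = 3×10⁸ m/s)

Convert mass defect: Δm = 44.21 g = 0.04421 kg
E = Δm·c² = 0.04421 × (3×10⁸)²
= 0.04421 × 9×10¹⁶ = 3.979×10¹⁵ J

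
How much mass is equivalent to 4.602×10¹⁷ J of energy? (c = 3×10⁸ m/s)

From E = mc², we get m = E/c²
c² = (3×10⁸)² = 9×10¹⁶ m²/s²
m = 4.602×10¹⁷ / 9×10¹⁶ = 5.113 kg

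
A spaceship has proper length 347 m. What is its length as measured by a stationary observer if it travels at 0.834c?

Proper length L₀ = 347 m
γ = 1/√(1 - 0.834²) = 1.812
L = L₀/γ = 347/1.812 = 191.5 m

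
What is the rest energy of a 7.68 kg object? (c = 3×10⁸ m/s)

c² = (3×10⁸)² = 9.000×10¹⁶ m²/s²
E₀ = mc² = 7.68 × 9.000×10¹⁶ = 6.912×10¹⁷ J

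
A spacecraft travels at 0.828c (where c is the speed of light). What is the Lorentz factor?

v/c = 0.828, so (v/c)² = 0.685584
1 - (v/c)² = 0.314416
γ = 1/√(0.314416) = 1.783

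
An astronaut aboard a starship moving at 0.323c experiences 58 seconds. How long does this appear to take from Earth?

Proper time Δt₀ = 58 seconds
γ = 1/√(1 - 0.323²) = 1.0566
Δt = γΔt₀ = 1.0566 × 58 = 61.28 seconds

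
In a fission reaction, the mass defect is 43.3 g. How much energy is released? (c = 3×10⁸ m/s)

Convert mass defect: Δm = 43.3 g = 0.0433 kg
E = Δm·c² = 0.0433 × (3×10⁸)²
= 0.0433 × 9×10¹⁶ = 3.897×10¹⁵ J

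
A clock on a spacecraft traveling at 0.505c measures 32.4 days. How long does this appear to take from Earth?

Proper time Δt₀ = 32.4 days
γ = 1/√(1 - 0.505²) = 1.1586
Δt = γΔt₀ = 1.1586 × 32.4 = 37.54 days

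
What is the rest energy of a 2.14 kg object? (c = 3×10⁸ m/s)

c² = (3×10⁸)² = 9.000×10¹⁶ m²/s²
E₀ = mc² = 2.14 × 9.000×10¹⁶ = 1.926×10¹⁷ J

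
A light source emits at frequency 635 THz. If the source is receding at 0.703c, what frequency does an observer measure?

β = v/c = 0.703
(1-β)/(1+β) = 0.297/1.703 = 0.1744
Doppler factor = √(0.1744) = 0.4176
f_obs = 635 × 0.4176 = 265.2 THz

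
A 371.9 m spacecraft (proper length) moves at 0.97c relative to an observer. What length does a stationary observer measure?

Proper length L₀ = 371.9 m
γ = 1/√(1 - 0.97²) = 4.1135
L = L₀/γ = 371.9/4.1135 = 90.41 m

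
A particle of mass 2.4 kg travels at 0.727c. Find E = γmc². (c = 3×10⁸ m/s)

γ = 1/√(1 - 0.727²) = 1.4564
mc² = 2.4 × (3×10⁸)² = 2.160×10¹⁷ J
E = γmc² = 1.4564 × 2.160×10¹⁷ = 3.146×10¹⁷ J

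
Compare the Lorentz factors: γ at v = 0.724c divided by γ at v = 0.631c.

γ₁ = 1/√(1 - 0.724²) = 1.450
γ₂ = 1/√(1 - 0.631²) = 1.289
γ₁/γ₂ = 1.450/1.289 = 1.125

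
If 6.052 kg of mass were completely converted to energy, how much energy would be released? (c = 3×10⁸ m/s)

Using E = mc²:
c² = (3×10⁸)² = 9×10¹⁶ m²/s²
E = 6.052 × 9×10¹⁶ = 5.447×10¹⁷ J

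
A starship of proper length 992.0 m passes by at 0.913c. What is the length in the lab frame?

Proper length L₀ = 992.0 m
γ = 1/√(1 - 0.913²) = 2.451
L = L₀/γ = 992.0/2.451 = 404.7 m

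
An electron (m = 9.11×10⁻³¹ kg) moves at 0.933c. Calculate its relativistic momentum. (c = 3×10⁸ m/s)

γ = 1/√(1 - 0.933²) = 2.7787
v = 0.933 × 3×10⁸ = 2.799×10⁸ m/s
p = γmv = 2.7787 × 9.11×10⁻³¹ × 2.799×10⁸ = 7.085×10⁻²² kg·m/s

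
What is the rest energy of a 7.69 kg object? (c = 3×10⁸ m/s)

c² = (3×10⁸)² = 9.000×10¹⁶ m²/s²
E₀ = mc² = 7.69 × 9.000×10¹⁶ = 6.921×10¹⁷ J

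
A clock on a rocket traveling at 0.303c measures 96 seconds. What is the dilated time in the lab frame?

Proper time Δt₀ = 96 seconds
γ = 1/√(1 - 0.303²) = 1.049
Δt = γΔt₀ = 1.049 × 96 = 100.7 seconds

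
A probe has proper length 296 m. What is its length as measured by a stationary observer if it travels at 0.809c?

Proper length L₀ = 296 m
γ = 1/√(1 - 0.809²) = 1.701
L = L₀/γ = 296/1.701 = 174.0 m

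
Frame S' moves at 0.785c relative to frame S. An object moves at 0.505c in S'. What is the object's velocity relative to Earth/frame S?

u = (u' + v)/(1 + u'v/c²)
Numerator: 0.505 + 0.785 = 1.29
Denominator: 1 + 0.396425 = 1.396425
u = 1.29/1.396425 = 0.9238c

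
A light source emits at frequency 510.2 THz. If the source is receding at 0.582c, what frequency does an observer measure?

β = v/c = 0.582
(1-β)/(1+β) = 0.418/1.582 = 0.264223
Doppler factor = √(0.264223) = 0.51403
f_obs = 510.2 × 0.51403 = 262.3 THz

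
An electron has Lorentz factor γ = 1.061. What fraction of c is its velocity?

From γ = 1/√(1 - v²/c²):
1/γ² = 1/1.061² = 0.8883
v²/c² = 1 - 0.8883 = 0.1117
v/c = √(0.1117) = 0.3342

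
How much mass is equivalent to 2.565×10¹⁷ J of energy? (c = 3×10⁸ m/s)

From E = mc², we get m = E/c²
c² = (3×10⁸)² = 9×10¹⁶ m²/s²
m = 2.565×10¹⁷ / 9×10¹⁶ = 2.850 kg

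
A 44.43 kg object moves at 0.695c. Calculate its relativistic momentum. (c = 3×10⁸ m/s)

γ = 1/√(1 - 0.695²) = 1.3908
v = 0.695 × 3×10⁸ = 2.085×10⁸ m/s
p = γmv = 1.3908 × 44.43 × 2.085×10⁸ = 1.288×10¹⁰ kg·m/s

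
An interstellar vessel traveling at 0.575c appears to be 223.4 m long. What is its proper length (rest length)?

Contracted length L = 223.4 m
γ = 1/√(1 - 0.575²) = 1.2223
L₀ = γL = 1.2223 × 223.4 = 273.1 m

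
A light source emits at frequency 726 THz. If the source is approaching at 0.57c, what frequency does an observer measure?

β = v/c = 0.57
(1+β)/(1-β) = 1.57/0.43 = 3.651
Doppler factor = √(3.651) = 1.911
f_obs = 726 × 1.911 = 1387 THz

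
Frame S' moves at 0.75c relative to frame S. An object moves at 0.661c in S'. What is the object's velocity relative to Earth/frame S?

u = (u' + v)/(1 + u'v/c²)
Numerator: 0.661 + 0.75 = 1.411
Denominator: 1 + 0.49575 = 1.49575
u = 1.411/1.49575 = 0.9433c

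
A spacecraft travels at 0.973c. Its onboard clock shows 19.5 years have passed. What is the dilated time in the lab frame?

Proper time Δt₀ = 19.5 years
γ = 1/√(1 - 0.973²) = 4.333
Δt = γΔt₀ = 4.333 × 19.5 = 84.49 years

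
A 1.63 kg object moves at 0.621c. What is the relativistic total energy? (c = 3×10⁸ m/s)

γ = 1/√(1 - 0.621²) = 1.276
mc² = 1.63 × (3×10⁸)² = 1.467×10¹⁷ J
E = γmc² = 1.276 × 1.467×10¹⁷ = 1.872×10¹⁷ J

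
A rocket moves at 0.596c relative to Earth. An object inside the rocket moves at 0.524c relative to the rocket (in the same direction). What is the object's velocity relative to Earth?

u = (u' + v)/(1 + u'v/c²)
Numerator: 0.524 + 0.596 = 1.12
Denominator: 1 + 0.312304 = 1.312304
u = 1.12/1.312304 = 0.8535c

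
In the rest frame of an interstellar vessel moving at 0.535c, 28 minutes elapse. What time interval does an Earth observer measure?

Proper time Δt₀ = 28 minutes
γ = 1/√(1 - 0.535²) = 1.1836
Δt = γΔt₀ = 1.1836 × 28 = 33.14 minutes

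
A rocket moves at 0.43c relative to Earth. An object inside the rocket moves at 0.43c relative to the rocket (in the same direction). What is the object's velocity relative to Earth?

u = (u' + v)/(1 + u'v/c²)
Numerator: 0.43 + 0.43 = 0.86
Denominator: 1 + 0.1849 = 1.1849
u = 0.86/1.1849 = 0.7258c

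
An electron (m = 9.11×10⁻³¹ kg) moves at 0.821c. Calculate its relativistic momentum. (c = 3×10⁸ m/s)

γ = 1/√(1 - 0.821²) = 1.7515
v = 0.821 × 3×10⁸ = 2.463×10⁸ m/s
p = γmv = 1.7515 × 9.11×10⁻³¹ × 2.463×10⁸ = 3.930×10⁻²² kg·m/s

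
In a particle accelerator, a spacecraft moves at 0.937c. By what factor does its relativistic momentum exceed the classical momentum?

p_rel = γmv, p_class = mv
Ratio = γ = 1/√(1 - 0.937²)
= 1/√(0.122031) = 2.863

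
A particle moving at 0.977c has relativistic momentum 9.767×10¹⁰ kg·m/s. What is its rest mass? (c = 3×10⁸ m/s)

γ = 1/√(1 - 0.977²) = 4.6896
v = 0.977 × 3×10⁸ = 2.931×10⁸ m/s
m = p/(γv) = 9.767×10¹⁰/(4.6896 × 2.931×10⁸) = 71.06 kg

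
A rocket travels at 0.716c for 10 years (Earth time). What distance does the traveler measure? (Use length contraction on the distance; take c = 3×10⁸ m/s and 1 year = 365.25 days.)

Earth distance: d = v × t = 0.716c × 10 yr = 6.7786×10¹⁶ m
γ = 1.4325
d' = d/γ = 6.7786×10¹⁶/1.4325 = 4.732×10¹⁶ m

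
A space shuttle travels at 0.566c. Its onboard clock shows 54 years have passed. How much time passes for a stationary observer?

Proper time Δt₀ = 54 years
γ = 1/√(1 - 0.566²) = 1.213
Δt = γΔt₀ = 1.213 × 54 = 65.50 years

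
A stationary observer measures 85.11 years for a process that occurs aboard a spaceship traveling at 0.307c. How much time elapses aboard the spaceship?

Dilated time Δt = 85.11 years
γ = 1/√(1 - 0.307²) = 1.0507
Δt₀ = Δt/γ = 85.11/1.0507 = 81.00 years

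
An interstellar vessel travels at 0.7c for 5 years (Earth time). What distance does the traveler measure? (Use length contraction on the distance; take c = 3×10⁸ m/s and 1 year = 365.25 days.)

Earth distance: d = v × t = 0.7c × 5 yr = 3.3135×10¹⁶ m
γ = 1.4003
d' = d/γ = 3.3135×10¹⁶/1.4003 = 2.366×10¹⁶ m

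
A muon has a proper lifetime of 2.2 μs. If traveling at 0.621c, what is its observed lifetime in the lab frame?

Proper lifetime τ₀ = 2.2 μs
γ = 1/√(1 - 0.621²) = 1.276
τ = γτ₀ = 1.276 × 2.2 μs = 2.807 μs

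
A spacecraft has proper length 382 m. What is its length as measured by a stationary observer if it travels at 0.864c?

Proper length L₀ = 382 m
γ = 1/√(1 - 0.864²) = 1.986
L = L₀/γ = 382/1.986 = 192.3 m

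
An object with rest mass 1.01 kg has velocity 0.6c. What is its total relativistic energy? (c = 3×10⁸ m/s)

γ = 1/√(1 - 0.6²) = 1.250
mc² = 1.01 × (3×10⁸)² = 9.090×10¹⁶ J
E = γmc² = 1.250 × 9.090×10¹⁶ = 1.136×10¹⁷ J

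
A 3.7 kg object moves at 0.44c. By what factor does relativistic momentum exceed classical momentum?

p_rel = γmv, p_class = mv
Ratio = γ = 1/√(1 - 0.44²) = 1.114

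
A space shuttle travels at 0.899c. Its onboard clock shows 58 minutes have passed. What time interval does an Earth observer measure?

Proper time Δt₀ = 58 minutes
γ = 1/√(1 - 0.899²) = 2.283
Δt = γΔt₀ = 2.283 × 58 = 132.4 minutes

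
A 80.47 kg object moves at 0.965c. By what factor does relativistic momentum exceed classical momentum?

p_rel = γmv, p_class = mv
Ratio = γ = 1/√(1 - 0.965²) = 3.813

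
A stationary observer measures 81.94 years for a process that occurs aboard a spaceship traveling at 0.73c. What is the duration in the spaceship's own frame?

Dilated time Δt = 81.94 years
γ = 1/√(1 - 0.73²) = 1.4632
Δt₀ = Δt/γ = 81.94/1.4632 = 56.00 years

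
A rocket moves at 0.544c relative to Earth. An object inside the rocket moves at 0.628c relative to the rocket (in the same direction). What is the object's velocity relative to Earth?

u = (u' + v)/(1 + u'v/c²)
Numerator: 0.628 + 0.544 = 1.172
Denominator: 1 + 0.341632 = 1.341632
u = 1.172/1.341632 = 0.8736c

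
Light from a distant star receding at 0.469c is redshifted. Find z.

β = 0.469
(1+β)/(1-β) = 1.469/0.531 = 2.7665
√(2.7665) = 1.6633
z = 1.6633 - 1 = 0.6633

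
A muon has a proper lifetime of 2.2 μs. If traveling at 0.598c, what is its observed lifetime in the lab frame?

Proper lifetime τ₀ = 2.2 μs
γ = 1/√(1 - 0.598²) = 1.2477
τ = γτ₀ = 1.2477 × 2.2 μs = 2.745 μs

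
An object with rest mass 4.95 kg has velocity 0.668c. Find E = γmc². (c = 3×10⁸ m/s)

γ = 1/√(1 - 0.668²) = 1.3438
mc² = 4.95 × (3×10⁸)² = 4.455×10¹⁷ J
E = γmc² = 1.3438 × 4.455×10¹⁷ = 5.987×10¹⁷ J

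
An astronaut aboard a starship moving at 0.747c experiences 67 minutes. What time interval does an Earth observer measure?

Proper time Δt₀ = 67 minutes
γ = 1/√(1 - 0.747²) = 1.504
Δt = γΔt₀ = 1.504 × 67 = 100.8 minutes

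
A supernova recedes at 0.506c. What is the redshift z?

β = 0.506
(1+β)/(1-β) = 1.506/0.494 = 3.049
√(3.049) = 1.746
z = 1.746 - 1 = 0.7460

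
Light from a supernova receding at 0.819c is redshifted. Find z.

β = 0.819
(1+β)/(1-β) = 1.819/0.181 = 10.05
√(10.05) = 3.170
z = 3.170 - 1 = 2.170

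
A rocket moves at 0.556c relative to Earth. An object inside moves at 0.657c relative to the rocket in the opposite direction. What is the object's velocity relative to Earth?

Object's velocity in rocket frame is u' = -0.657c
u = (u' + v)/(1 + u'v/c²) = (v - 0.657)/(1 - 0.657·v/c²)
Numerator: 0.556 - 0.657 = -0.101
Denominator: 1 - 0.365292 = 0.634708
u = -0.101/0.634708 = -0.1591c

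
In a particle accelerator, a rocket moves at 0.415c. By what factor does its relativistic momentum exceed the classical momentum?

p_rel = γmv, p_class = mv
Ratio = γ = 1/√(1 - 0.415²)
= 1/√(0.827775) = 1.099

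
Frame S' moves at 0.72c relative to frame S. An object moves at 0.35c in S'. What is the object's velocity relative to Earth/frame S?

u = (u' + v)/(1 + u'v/c²)
Numerator: 0.35 + 0.72 = 1.07
Denominator: 1 + 0.252 = 1.252
u = 1.07/1.252 = 0.8546c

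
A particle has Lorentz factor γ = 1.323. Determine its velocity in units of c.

From γ = 1/√(1 - v²/c²):
1/γ² = 1/1.323² = 0.57132
v²/c² = 1 - 0.57132 = 0.42868
v/c = √(0.42868) = 0.6547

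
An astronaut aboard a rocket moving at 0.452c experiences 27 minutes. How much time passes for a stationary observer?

Proper time Δt₀ = 27 minutes
γ = 1/√(1 - 0.452²) = 1.121
Δt = γΔt₀ = 1.121 × 27 = 30.27 minutes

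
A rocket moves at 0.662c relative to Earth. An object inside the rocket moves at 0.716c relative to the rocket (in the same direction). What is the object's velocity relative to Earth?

u = (u' + v)/(1 + u'v/c²)
Numerator: 0.716 + 0.662 = 1.378
Denominator: 1 + 0.473992 = 1.473992
u = 1.378/1.473992 = 0.9349c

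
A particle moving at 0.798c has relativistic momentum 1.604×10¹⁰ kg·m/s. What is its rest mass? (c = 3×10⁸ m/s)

γ = 1/√(1 - 0.798²) = 1.6593
v = 0.798 × 3×10⁸ = 2.394×10⁸ m/s
m = p/(γv) = 1.604×10¹⁰/(1.6593 × 2.394×10⁸) = 40.38 kg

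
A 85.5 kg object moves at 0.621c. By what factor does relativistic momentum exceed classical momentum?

p_rel = γmv, p_class = mv
Ratio = γ = 1/√(1 - 0.621²) = 1.276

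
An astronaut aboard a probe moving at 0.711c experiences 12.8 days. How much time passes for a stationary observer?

Proper time Δt₀ = 12.8 days
γ = 1/√(1 - 0.711²) = 1.422
Δt = γΔt₀ = 1.422 × 12.8 = 18.20 days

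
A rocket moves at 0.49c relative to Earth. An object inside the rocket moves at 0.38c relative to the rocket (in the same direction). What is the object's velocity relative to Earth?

u = (u' + v)/(1 + u'v/c²)
Numerator: 0.38 + 0.49 = 0.87
Denominator: 1 + 0.1862 = 1.1862
u = 0.87/1.1862 = 0.7334c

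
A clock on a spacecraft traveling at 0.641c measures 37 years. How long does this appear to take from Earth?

Proper time Δt₀ = 37 years
γ = 1/√(1 - 0.641²) = 1.303
Δt = γΔt₀ = 1.303 × 37 = 48.21 years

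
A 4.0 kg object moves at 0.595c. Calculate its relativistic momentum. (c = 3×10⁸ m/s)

γ = 1/√(1 - 0.595²) = 1.2442
v = 0.595 × 3×10⁸ = 1.785×10⁸ m/s
p = γmv = 1.2442 × 4.0 × 1.785×10⁸ = 8.884×10⁸ kg·m/s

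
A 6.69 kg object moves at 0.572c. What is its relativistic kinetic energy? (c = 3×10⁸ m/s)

γ = 1/√(1 - 0.572²) = 1.2191
γ - 1 = 0.2191
KE = (γ-1)mc² = 0.2191 × 6.69 × (3×10⁸)² = 1.319×10¹⁷ J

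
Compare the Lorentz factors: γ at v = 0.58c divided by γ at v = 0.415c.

γ₁ = 1/√(1 - 0.58²) = 1.228
γ₂ = 1/√(1 - 0.415²) = 1.099
γ₁/γ₂ = 1.228/1.099 = 1.117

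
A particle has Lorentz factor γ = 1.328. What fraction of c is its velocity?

From γ = 1/√(1 - v²/c²):
1/γ² = 1/1.328² = 0.5670
v²/c² = 1 - 0.5670 = 0.4330
v/c = √(0.4330) = 0.6580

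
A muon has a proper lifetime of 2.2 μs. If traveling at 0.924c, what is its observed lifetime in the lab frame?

Proper lifetime τ₀ = 2.2 μs
γ = 1/√(1 - 0.924²) = 2.615
τ = γτ₀ = 2.615 × 2.2 μs = 5.753 μs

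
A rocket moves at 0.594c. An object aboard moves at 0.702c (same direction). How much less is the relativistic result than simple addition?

Classical: u' + v = 0.702 + 0.594 = 1.296c
Relativistic: u = (0.702 + 0.594)/(1 + 0.416988) = 1.296/1.416988 = 0.9146c
Difference: 1.296 - 0.9146 = 0.3814c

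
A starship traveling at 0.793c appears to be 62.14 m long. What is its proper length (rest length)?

Contracted length L = 62.14 m
γ = 1/√(1 - 0.793²) = 1.641
L₀ = γL = 1.641 × 62.14 = 102.0 m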